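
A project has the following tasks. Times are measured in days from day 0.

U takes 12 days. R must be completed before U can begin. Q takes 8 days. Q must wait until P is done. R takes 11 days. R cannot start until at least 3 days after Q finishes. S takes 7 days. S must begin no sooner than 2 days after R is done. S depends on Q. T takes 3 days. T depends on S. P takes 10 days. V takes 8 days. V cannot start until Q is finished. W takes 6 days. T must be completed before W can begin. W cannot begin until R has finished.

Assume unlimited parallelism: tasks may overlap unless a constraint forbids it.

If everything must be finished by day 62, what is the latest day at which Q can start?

22

To finish by day 62, W (duration 6) must start no later than day 56.
T has to be done before W (must start by day 56). That means finishing by day 56, i.e. starting by 56 − 3 = day 53.
S must finish before T (must start by day 53). With a 7-day duration, S must start by 53 − 7 = day 46.
Nothing follows U; the deadline of day 62 is its only limit. It must start by 62 − 12 = day 50.
R must finish in time for S (must start by day 46, minus 2-day gap → day 44); U (must start by day 50); W (must start by day 56). The tightest is day 44, so R must start by 44 − 11 = day 33.
V must finish by day 62; it takes 8 days, so it must start by 62 − 8 = day 54.
Q must finish in time for R (must start by day 33, minus 3-day gap → day 30); S (must start by day 46); V (must start by day 54). The tightest is day 30, so Q must start by 30 − 8 = day 22.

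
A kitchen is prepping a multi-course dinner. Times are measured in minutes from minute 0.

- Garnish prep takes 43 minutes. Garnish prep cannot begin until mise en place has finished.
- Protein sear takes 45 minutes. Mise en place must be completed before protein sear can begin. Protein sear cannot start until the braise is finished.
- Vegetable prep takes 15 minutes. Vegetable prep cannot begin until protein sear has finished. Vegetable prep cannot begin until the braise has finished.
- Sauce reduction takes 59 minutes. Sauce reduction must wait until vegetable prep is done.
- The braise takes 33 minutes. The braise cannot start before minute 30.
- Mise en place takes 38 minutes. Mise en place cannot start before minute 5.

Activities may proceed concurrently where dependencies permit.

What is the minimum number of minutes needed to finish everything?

182

The braise waits on its own release at minute 30, so it starts at minute 30 and finishes at 30 + 33 = minute 63.
After its own release at minute 5, mise en place can start at minute 5 and finishes at minute 43.
After mise en place (finishes minute 43), garnish prep can start at minute 43 and finishes at minute 86.
Protein sear has to wait for mise en place (finishes minute 43); the braise (finishes minute 63). The latest of these is minute 63, so protein sear runs minute 63 to 63 + 45 = minute 108.
Vegetable prep has to wait for protein sear (finishes minute 108); the braise (finishes minute 63). The latest of these is minute 108, so vegetable prep runs minute 108 to 108 + 15 = minute 123.
Sauce reduction waits on vegetable prep (finishes minute 123), so it starts at minute 123 and finishes at 123 + 59 = minute 182.
All tasks are finished once the last one completes. Finish times: Mise en place at 43, The braise at 63, Protein sear at 108, Vegetable prep at 123, Sauce reduction at 182, Garnish prep at 86. The latest is minute 182.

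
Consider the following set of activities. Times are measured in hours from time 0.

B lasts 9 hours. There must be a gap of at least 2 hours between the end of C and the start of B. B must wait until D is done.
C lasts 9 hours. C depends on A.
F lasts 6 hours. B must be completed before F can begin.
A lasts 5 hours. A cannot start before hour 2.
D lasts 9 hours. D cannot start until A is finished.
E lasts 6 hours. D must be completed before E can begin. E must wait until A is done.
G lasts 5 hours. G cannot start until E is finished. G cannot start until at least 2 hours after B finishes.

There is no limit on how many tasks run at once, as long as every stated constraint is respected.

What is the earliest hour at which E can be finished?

22

A cannot begin until its own release at hour 2. It runs from hour 2 to 2 + 5 = hour 7.
D cannot begin until A (finishes hour 7). It runs from hour 7 to 7 + 9 = hour 16.
For E: D (finishes hour 16); A (finishes hour 7). Taking the maximum gives a start of hour 16, and it finishes at 16 + 6 = hour 22.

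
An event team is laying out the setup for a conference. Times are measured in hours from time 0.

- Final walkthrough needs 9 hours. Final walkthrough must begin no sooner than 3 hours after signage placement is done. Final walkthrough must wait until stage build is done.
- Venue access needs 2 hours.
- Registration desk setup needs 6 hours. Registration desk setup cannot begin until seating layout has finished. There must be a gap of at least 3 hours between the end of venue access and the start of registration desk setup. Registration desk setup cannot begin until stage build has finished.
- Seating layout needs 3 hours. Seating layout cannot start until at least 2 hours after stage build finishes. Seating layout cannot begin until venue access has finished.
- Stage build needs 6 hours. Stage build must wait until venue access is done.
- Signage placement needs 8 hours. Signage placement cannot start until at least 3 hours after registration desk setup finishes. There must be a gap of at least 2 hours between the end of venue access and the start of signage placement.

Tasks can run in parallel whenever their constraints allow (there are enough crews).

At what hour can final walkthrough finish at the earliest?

Venue access has no prerequisites, so it starts at hour 0 and finishes at hour 2.
After venue access (finishes hour 2), stage build can start at hour 2 and finishes at hour 8.
For seating layout: stage build (finishes hour 8, plus 2-hour gap → hour 10); venue access (finishes hour 2). Taking the maximum gives a start of hour 10, and it finishes at 10 + 3 = hour 13.
Registration desk setup needs all of seating layout (finishes hour 13); venue access (finishes hour 2, plus 3-hour gap → hour 5); stage build (finishes hour 8). That puts its earliest start at hour 13; it finishes at 13 + 6 = hour 19.
Signage placement needs all of registration desk setup (finishes hour 19, plus 3-hour gap → hour 22); venue access (finishes hour 2, plus 2-hour gap → hour 4). That puts its earliest start at hour 22; it finishes at 22 + 8 = hour 30.
For final walkthrough: signage placement (finishes hour 30, plus 3-hour gap → hour 33); stage build (finishes hour 8). Taking the maximum gives a start of hour 33, and it finishes at 33 + 9 = hour 42.

42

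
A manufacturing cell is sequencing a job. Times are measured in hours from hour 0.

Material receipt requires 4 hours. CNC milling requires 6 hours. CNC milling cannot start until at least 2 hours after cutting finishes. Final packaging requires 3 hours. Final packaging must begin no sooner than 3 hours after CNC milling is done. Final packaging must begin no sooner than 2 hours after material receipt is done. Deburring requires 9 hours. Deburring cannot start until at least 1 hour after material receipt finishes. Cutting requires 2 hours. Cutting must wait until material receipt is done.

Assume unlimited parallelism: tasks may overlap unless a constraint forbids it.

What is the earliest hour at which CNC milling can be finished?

14

Material receipt has no prerequisites, so it starts at hour 0 and finishes at hour 4.
Cutting waits on material receipt (finishes hour 4), so it starts at hour 4 and finishes at 4 + 2 = hour 6.
CNC milling cannot begin until cutting (finishes hour 6, plus 2-hour gap → hour 8). It runs from hour 8 to 8 + 6 = hour 14.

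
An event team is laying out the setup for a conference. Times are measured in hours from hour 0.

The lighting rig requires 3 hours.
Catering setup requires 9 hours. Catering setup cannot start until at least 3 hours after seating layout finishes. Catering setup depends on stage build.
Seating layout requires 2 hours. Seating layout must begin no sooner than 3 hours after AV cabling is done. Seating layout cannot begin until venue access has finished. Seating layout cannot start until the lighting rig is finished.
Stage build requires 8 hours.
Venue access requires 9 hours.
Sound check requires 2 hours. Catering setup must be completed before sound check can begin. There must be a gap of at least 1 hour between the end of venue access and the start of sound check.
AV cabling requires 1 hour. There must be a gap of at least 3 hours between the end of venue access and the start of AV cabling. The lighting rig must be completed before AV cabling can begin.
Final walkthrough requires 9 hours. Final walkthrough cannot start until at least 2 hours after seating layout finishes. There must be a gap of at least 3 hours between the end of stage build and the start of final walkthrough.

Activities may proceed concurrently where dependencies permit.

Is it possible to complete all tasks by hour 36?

Yes

The lighting rig has no prerequisites, so it starts at hour 0 and finishes at hour 3.
Nothing blocks stage build, so it runs from hour 0 to hour 8.
Nothing blocks venue access, so it runs from hour 0 to hour 9.
For AV cabling: venue access (finishes hour 9, plus 3-hour gap → hour 12); the lighting rig (finishes hour 3). Taking the maximum gives a start of hour 12, and it finishes at 12 + 1 = hour 13.
Seating layout cannot start until AV cabling (finishes hour 13, plus 3-hour gap → hour 16); venue access (finishes hour 9); the lighting rig (finishes hour 3). The controlling bound is hour 16, so seating layout finishes at 16 + 2 = hour 18.
For final walkthrough: seating layout (finishes hour 18, plus 2-hour gap → hour 20); stage build (finishes hour 8, plus 3-hour gap → hour 11). Taking the maximum gives a start of hour 20, and it finishes at 20 + 9 = hour 29.
For catering setup: seating layout (finishes hour 18, plus 3-hour gap → hour 21); stage build (finishes hour 8). Taking the maximum gives a start of hour 21, and it finishes at 21 + 9 = hour 30.
Sound check cannot start until catering setup (finishes hour 30); venue access (finishes hour 9, plus 1-hour gap → hour 10). The controlling bound is hour 30, so sound check finishes at 30 + 2 = hour 32.
Every task is finished by hour 32, which is no later than the deadline of 36, so the schedule is feasible.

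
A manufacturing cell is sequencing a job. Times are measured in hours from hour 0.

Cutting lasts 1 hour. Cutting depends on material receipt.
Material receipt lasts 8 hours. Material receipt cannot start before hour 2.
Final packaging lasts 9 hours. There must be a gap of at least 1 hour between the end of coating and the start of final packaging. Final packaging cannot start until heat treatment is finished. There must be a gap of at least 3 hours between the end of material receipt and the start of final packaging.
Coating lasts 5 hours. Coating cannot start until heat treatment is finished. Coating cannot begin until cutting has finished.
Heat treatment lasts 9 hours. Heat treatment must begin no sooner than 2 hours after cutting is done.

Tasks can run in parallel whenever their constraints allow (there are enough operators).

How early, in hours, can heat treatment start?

Material receipt cannot begin until its own release at hour 2. It runs from hour 2 to 2 + 8 = hour 10.
Cutting waits on material receipt (finishes hour 10), so it starts at hour 10 and finishes at 10 + 1 = hour 11.
Heat treatment waits on cutting (finishes hour 11, plus 2-hour gap → hour 13), so the earliest it can start is hour 13.

13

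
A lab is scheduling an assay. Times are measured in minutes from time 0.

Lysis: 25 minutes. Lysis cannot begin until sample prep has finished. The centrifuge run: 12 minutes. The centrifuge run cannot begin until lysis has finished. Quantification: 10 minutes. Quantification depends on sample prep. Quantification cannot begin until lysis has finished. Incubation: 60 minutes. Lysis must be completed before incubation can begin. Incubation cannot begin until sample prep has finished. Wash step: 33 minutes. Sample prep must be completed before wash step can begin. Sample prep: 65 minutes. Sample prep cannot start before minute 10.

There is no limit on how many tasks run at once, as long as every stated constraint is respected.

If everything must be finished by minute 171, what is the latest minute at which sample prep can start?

21

To finish by minute 171, incubation (duration 60) must start no later than minute 111.
Nothing follows the centrifuge run; the deadline of minute 171 is its only limit. It must start by 171 − 12 = minute 159.
Quantification has no dependents, so it just needs to finish by minute 171. Starting by 171 − 10 = minute 161 achieves that.
Lysis must finish in time for incubation (must start by minute 111); the centrifuge run (must start by minute 159); quantification (must start by minute 161). The tightest is minute 111, so lysis must start by 111 − 25 = minute 86.
To finish by minute 171, wash step (duration 33) must start no later than minute 138.
Sample prep must finish in time for lysis (must start by minute 86); incubation (must start by minute 111); wash step (must start by minute 138); quantification (must start by minute 161). The tightest is minute 86, so sample prep must start by 86 − 65 = minute 21.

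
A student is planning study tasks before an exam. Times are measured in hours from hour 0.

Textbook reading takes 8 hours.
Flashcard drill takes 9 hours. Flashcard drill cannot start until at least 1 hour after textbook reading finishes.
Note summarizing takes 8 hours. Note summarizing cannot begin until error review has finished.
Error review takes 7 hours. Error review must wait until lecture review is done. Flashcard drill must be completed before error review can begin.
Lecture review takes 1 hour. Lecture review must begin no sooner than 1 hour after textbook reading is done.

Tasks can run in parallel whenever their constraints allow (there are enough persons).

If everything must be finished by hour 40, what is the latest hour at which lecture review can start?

24

Note summarizing has no dependents, so it just needs to finish by hour 40. Starting by 40 − 8 = hour 32 achieves that.
Since note summarizing (must start by hour 32) depends on it, error review must finish by hour 32. Backing off its 7-hour duration gives a latest start of hour 25.
Lecture review must finish before error review (must start by hour 25). With a 1-hour duration, lecture review must start by 25 − 1 = hour 24.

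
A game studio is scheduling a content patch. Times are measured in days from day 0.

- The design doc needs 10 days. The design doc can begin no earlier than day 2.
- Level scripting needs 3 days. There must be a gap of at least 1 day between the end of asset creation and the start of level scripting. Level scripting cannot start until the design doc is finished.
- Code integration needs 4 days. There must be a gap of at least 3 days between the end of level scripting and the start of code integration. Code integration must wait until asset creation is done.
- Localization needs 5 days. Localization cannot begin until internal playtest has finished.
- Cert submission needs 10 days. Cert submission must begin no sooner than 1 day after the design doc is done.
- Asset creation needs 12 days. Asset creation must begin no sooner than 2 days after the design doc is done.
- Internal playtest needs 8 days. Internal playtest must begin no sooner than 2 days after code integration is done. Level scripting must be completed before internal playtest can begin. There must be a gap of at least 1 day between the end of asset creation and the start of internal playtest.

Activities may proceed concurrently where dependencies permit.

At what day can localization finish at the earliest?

52

The design doc cannot begin until its own release at day 2. It runs from day 2 to 2 + 10 = day 12.
Asset creation waits on the design doc (finishes day 12, plus 2-day gap → day 14), so it starts at day 14 and finishes at 14 + 12 = day 26.
Level scripting has to wait for asset creation (finishes day 26, plus 1-day gap → day 27); the design doc (finishes day 12). The latest of these is day 27, so level scripting runs day 27 to 27 + 3 = day 30.
For code integration: level scripting (finishes day 30, plus 3-day gap → day 33); asset creation (finishes day 26). Taking the maximum gives a start of day 33, and it finishes at 33 + 4 = day 37.
Internal playtest needs all of code integration (finishes day 37, plus 2-day gap → day 39); level scripting (finishes day 30); asset creation (finishes day 26, plus 1-day gap → day 27). That puts its earliest start at day 39; it finishes at 39 + 8 = day 47.
Localization waits on internal playtest (finishes day 47), so it starts at day 47 and finishes at 47 + 5 = day 52.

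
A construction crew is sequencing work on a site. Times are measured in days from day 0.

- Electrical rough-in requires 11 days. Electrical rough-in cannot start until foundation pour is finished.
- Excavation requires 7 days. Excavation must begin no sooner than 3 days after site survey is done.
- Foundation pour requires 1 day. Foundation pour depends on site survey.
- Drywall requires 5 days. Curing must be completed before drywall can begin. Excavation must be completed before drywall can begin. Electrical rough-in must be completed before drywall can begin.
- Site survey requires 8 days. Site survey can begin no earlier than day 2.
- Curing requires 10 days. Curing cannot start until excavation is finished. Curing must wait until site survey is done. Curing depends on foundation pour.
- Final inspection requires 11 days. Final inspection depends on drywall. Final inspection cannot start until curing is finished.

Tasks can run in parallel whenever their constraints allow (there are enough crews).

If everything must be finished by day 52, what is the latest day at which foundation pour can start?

24

To finish by day 52, final inspection (duration 11) must start no later than day 41.
Drywall has to be done before final inspection (must start by day 41). That means finishing by day 41, i.e. starting by 41 − 5 = day 36.
For curing: drywall (must start by day 36); final inspection (must start by day 41). The most restrictive is day 36; with a 10-day duration, curing must start by day 26.
Electrical rough-in feeds into drywall (must start by day 36); so electrical rough-in must finish by day 36 and therefore start by day 25.
Foundation pour must finish in time for curing (must start by day 26); electrical rough-in (must start by day 25). The tightest is day 25, so foundation pour must start by 25 − 1 = day 24.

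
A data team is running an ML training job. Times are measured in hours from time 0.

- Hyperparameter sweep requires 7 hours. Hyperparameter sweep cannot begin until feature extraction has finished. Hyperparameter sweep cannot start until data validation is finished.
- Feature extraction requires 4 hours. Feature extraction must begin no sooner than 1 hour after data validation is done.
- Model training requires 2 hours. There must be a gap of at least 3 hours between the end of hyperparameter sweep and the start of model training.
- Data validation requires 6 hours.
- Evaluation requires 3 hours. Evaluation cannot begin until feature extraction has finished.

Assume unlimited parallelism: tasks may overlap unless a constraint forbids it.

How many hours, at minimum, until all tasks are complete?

23

Data validation can start immediately at hour 0; it finishes at hour 6.
Feature extraction cannot begin until data validation (finishes hour 6, plus 1-hour gap → hour 7). It runs from hour 7 to 7 + 4 = hour 11.
After feature extraction (finishes hour 11), evaluation can start at hour 11 and finishes at hour 14.
Hyperparameter sweep has to wait for feature extraction (finishes hour 11); data validation (finishes hour 6). The latest of these is hour 11, so hyperparameter sweep runs hour 11 to 11 + 7 = hour 18.
Model training cannot begin until hyperparameter sweep (finishes hour 18, plus 3-hour gap → hour 21). It runs from hour 21 to 21 + 2 = hour 23.
All tasks are finished once the last one completes. Finish times: Data validation at 6, Feature extraction at 11, Hyperparameter sweep at 18, Model training at 23, Evaluation at 14. The latest is hour 23.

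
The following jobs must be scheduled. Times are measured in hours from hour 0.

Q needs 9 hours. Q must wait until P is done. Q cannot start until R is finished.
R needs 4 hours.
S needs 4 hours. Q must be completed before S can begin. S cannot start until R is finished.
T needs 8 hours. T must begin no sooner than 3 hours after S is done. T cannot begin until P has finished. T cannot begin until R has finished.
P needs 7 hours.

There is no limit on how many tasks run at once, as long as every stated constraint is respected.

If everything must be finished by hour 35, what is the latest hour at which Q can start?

Nothing follows T; the deadline of hour 35 is its only limit. It must start by 35 − 8 = hour 27.
S must finish before T (must start by hour 27, minus 3-hour gap → hour 24). With a 4-hour duration, S must start by 24 − 4 = hour 20.
Q feeds into S (must start by hour 20); so Q must finish by hour 20 and therefore start by hour 11.

11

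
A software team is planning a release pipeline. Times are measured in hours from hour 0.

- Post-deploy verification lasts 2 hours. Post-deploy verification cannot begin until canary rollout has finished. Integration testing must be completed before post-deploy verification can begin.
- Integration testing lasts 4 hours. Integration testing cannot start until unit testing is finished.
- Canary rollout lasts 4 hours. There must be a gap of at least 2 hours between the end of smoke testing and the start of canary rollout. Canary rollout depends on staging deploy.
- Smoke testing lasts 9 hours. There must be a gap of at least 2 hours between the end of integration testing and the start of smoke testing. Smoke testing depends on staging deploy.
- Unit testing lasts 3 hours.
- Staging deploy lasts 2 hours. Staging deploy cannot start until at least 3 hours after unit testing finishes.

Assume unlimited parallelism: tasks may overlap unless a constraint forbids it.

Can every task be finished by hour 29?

Unit testing has no prerequisites, so it starts at hour 0 and finishes at hour 3.
Staging deploy waits on unit testing (finishes hour 3, plus 3-hour gap → hour 6), so it starts at hour 6 and finishes at 6 + 2 = hour 8.
Integration testing cannot begin until unit testing (finishes hour 3). It runs from hour 3 to 3 + 4 = hour 7.
For smoke testing: integration testing (finishes hour 7, plus 2-hour gap → hour 9); staging deploy (finishes hour 8). Taking the maximum gives a start of hour 9, and it finishes at 9 + 9 = hour 18.
Canary rollout needs all of smoke testing (finishes hour 18, plus 2-hour gap → hour 20); staging deploy (finishes hour 8). That puts its earliest start at hour 20; it finishes at 20 + 4 = hour 24.
For post-deploy verification: canary rollout (finishes hour 24); integration testing (finishes hour 7). Taking the maximum gives a start of hour 24, and it finishes at 24 + 2 = hour 26.
Every task is finished by hour 26, which is no later than the deadline of 29, so the schedule is feasible.

Yes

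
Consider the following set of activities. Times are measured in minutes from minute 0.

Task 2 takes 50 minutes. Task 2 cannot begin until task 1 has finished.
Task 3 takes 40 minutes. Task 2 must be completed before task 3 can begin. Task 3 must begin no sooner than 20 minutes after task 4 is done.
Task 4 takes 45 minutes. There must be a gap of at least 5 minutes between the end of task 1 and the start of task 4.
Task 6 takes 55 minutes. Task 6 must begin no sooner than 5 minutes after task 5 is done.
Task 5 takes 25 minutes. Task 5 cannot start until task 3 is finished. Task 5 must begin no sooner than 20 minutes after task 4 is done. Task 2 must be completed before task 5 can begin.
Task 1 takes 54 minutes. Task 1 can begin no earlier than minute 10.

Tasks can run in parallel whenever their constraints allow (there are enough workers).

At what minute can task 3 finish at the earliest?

After its own release at minute 10, task 1 can start at minute 10 and finishes at minute 64.
After task 1 (finishes minute 64, plus 5-minute gap → minute 69), task 4 can start at minute 69 and finishes at minute 114.
Task 2 cannot begin until task 1 (finishes minute 64). It runs from minute 64 to 64 + 50 = minute 114.
Task 3 has to wait for task 2 (finishes minute 114); task 4 (finishes minute 114, plus 20-minute gap → minute 134). The latest of these is minute 134, so task 3 runs minute 134 to 134 + 40 = minute 174.

174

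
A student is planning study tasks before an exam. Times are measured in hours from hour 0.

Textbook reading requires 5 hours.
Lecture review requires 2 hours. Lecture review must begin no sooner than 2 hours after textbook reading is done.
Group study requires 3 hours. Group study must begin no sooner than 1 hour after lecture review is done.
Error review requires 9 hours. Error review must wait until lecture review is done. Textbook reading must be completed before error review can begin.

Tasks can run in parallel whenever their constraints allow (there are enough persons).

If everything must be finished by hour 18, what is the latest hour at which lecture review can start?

Nothing follows error review; the deadline of hour 18 is its only limit. It must start by 18 − 9 = hour 9.
To finish by hour 18, group study (duration 3) must start no later than hour 15.
Lecture review must finish in time for error review (must start by hour 9); group study (must start by hour 15, minus 1-hour gap → hour 14). The tightest is hour 9, so lecture review must start by 9 − 2 = hour 7.

7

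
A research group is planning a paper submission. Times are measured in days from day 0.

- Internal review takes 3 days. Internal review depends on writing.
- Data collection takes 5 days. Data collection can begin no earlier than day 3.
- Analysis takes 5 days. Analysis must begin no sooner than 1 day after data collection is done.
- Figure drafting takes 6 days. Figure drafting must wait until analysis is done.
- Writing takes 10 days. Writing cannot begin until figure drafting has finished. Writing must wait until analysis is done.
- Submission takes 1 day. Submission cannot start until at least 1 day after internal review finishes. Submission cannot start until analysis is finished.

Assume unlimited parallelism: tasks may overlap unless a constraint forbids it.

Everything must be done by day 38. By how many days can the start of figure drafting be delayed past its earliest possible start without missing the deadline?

Data collection cannot begin until its own release at day 3. It runs from day 3 to 3 + 5 = day 8.
After data collection (finishes day 8, plus 1-day gap → day 9), analysis can start at day 9 and finishes at day 14.
After analysis (finishes day 14), figure drafting can start at day 14 and finishes at day 20.

Working backward from the deadline:
Submission has no dependents, so it just needs to finish by day 38. Starting by 38 − 1 = day 37 achieves that.
Since submission (must start by day 37, minus 1-day gap → day 36) depends on it, internal review must finish by day 36. Backing off its 3-day duration gives a latest start of day 33.
Writing has to be done before internal review (must start by day 33). That means finishing by day 33, i.e. starting by 33 − 10 = day 23.
Figure drafting has to be done before writing (must start by day 23). That means finishing by day 23, i.e. starting by 23 − 6 = day 17.
So figure drafting can start as early as day 14 and as late as day 17, giving 17 − 14 = 3 days of slack.

3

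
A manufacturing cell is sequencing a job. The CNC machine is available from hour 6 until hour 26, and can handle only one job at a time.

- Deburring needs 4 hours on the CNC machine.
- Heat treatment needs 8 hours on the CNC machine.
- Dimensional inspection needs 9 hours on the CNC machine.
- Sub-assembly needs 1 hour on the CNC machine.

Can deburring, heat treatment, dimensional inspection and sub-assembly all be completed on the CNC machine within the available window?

No

The CNC machine window is 26 − 6 = 20 hours.
Running back to back, the jobs need 4 + 8 + 9 + 1 = 22 hours on the CNC machine.
Since 22 > 20, they cannot all fit.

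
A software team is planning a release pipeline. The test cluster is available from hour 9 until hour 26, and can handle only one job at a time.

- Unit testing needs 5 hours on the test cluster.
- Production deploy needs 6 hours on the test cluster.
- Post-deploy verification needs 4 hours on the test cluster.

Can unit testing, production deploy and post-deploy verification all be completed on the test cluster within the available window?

The test cluster window is 26 − 9 = 17 hours.
Running back to back, the jobs need 5 + 6 + 4 = 15 hours on the test cluster.
Since 15 ≤ 17, they fit within the window.

Yes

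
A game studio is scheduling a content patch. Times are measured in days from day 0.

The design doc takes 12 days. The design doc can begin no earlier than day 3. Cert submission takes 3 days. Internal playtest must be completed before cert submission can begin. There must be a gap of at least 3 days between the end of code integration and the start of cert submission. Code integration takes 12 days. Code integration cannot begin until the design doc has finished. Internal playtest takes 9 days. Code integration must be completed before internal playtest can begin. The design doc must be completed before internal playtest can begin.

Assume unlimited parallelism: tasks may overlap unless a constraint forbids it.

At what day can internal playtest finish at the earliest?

36

The design doc waits on its own release at day 3, so it starts at day 3 and finishes at 3 + 12 = day 15.
Code integration waits on the design doc (finishes day 15), so it starts at day 15 and finishes at 15 + 12 = day 27.
Internal playtest needs all of code integration (finishes day 27); the design doc (finishes day 15). That puts its earliest start at day 27; it finishes at 27 + 9 = day 36.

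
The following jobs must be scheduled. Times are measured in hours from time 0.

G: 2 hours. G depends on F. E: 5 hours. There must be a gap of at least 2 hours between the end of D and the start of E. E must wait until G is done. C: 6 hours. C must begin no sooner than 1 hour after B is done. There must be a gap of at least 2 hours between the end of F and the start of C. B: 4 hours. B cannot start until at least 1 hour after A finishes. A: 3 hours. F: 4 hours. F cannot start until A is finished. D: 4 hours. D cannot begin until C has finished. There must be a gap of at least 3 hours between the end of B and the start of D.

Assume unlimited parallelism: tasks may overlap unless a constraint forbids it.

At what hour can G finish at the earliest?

A can start immediately at hour 0; it finishes at hour 3.
F cannot begin until A (finishes hour 3). It runs from hour 3 to 3 + 4 = hour 7.
G cannot begin until F (finishes hour 7). It runs from hour 7 to 7 + 2 = hour 9.

9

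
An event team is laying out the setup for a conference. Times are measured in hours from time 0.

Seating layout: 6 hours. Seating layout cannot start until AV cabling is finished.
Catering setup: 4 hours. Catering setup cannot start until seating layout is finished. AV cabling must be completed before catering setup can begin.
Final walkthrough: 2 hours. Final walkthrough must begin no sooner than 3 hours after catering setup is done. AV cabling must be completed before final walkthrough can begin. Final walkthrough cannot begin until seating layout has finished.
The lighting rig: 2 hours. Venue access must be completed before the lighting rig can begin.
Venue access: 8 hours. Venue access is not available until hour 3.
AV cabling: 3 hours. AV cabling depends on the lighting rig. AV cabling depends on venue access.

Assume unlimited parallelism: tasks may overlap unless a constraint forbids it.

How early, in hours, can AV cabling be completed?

Venue access waits on its own release at hour 3, so it starts at hour 3 and finishes at 3 + 8 = hour 11.
The lighting rig cannot begin until venue access (finishes hour 11). It runs from hour 11 to 11 + 2 = hour 13.
AV cabling needs all of the lighting rig (finishes hour 13); venue access (finishes hour 11). That puts its earliest start at hour 13; it finishes at 13 + 3 = hour 16.

16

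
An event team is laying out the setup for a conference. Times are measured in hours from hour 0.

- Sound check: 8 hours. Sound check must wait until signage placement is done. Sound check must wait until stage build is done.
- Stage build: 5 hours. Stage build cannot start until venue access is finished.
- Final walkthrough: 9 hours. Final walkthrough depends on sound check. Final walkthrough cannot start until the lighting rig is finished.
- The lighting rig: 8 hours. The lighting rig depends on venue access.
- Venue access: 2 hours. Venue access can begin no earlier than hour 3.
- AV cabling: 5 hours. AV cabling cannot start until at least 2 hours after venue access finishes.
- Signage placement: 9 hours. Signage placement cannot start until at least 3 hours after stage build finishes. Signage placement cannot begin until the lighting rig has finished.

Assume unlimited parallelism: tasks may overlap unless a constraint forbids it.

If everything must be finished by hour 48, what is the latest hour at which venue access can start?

Final walkthrough has no dependents, so it just needs to finish by hour 48. Starting by 48 − 9 = hour 39 achieves that.
Sound check must finish before final walkthrough (must start by hour 39). With an 8-hour duration, sound check must start by 39 − 8 = hour 31.
Signage placement must finish before sound check (must start by hour 31). With a 9-hour duration, signage placement must start by 31 − 9 = hour 22.
For stage build: signage placement (must start by hour 22, minus 3-hour gap → hour 19); sound check (must start by hour 31). The most restrictive is hour 19; with a 5-hour duration, stage build must start by hour 14.
For the lighting rig: signage placement (must start by hour 22); final walkthrough (must start by hour 39). The most restrictive is hour 22; with an 8-hour duration, the lighting rig must start by hour 14.
AV cabling must finish by hour 48; it takes 5 hours, so it must start by 48 − 5 = hour 43.
For venue access: stage build (must start by hour 14); the lighting rig (must start by hour 14); AV cabling (must start by hour 43, minus 2-hour gap → hour 41). The most restrictive is hour 14; with a 2-hour duration, venue access must start by hour 12.

12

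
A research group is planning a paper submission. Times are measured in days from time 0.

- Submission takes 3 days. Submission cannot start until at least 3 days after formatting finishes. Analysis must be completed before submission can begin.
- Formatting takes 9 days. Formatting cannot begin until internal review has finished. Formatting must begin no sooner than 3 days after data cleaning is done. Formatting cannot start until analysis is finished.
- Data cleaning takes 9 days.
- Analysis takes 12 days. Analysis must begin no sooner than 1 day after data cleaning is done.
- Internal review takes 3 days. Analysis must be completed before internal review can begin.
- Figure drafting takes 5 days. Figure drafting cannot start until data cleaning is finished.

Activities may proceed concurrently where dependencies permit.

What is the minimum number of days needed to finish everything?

Nothing blocks data cleaning, so it runs from day 0 to day 9.
After data cleaning (finishes day 9), figure drafting can start at day 9 and finishes at day 14.
Analysis cannot begin until data cleaning (finishes day 9, plus 1-day gap → day 10). It runs from day 10 to 10 + 12 = day 22.
Internal review cannot begin until analysis (finishes day 22). It runs from day 22 to 22 + 3 = day 25.
Formatting has to wait for internal review (finishes day 25); data cleaning (finishes day 9, plus 3-day gap → day 12); analysis (finishes day 22). The latest of these is day 25, so formatting runs day 25 to 25 + 9 = day 34.
For submission: formatting (finishes day 34, plus 3-day gap → day 37); analysis (finishes day 22). Taking the maximum gives a start of day 37, and it finishes at 37 + 3 = day 40.
All tasks are finished once the last one completes. Finish times: Data cleaning at 9, Analysis at 22, Figure drafting at 14, Internal review at 25, Formatting at 34, Submission at 40. The latest is day 40.

40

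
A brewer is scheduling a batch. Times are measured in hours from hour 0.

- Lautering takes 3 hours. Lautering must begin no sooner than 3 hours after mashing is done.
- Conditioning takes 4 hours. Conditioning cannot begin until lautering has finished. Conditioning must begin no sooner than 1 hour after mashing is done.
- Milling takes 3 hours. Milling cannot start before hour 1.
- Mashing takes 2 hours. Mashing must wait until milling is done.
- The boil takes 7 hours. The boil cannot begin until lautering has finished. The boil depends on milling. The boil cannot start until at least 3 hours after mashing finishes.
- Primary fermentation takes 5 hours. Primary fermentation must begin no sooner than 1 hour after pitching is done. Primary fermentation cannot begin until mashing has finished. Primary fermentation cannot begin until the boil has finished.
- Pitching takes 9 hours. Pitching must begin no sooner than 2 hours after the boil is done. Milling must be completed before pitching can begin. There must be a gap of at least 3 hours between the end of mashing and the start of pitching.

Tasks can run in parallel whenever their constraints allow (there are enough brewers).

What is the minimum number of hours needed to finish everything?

36

After its own release at hour 1, milling can start at hour 1 and finishes at hour 4.
After milling (finishes hour 4), mashing can start at hour 4 and finishes at hour 6.
After mashing (finishes hour 6, plus 3-hour gap → hour 9), lautering can start at hour 9 and finishes at hour 12.
Conditioning has to wait for lautering (finishes hour 12); mashing (finishes hour 6, plus 1-hour gap → hour 7). The latest of these is hour 12, so conditioning runs hour 12 to 12 + 4 = hour 16.
For the boil: lautering (finishes hour 12); milling (finishes hour 4); mashing (finishes hour 6, plus 3-hour gap → hour 9). Taking the maximum gives a start of hour 12, and it finishes at 12 + 7 = hour 19.
Pitching has to wait for the boil (finishes hour 19, plus 2-hour gap → hour 21); milling (finishes hour 4); mashing (finishes hour 6, plus 3-hour gap → hour 9). The latest of these is hour 21, so pitching runs hour 21 to 21 + 9 = hour 30.
Primary fermentation needs all of pitching (finishes hour 30, plus 1-hour gap → hour 31); mashing (finishes hour 6); the boil (finishes hour 19). That puts its earliest start at hour 31; it finishes at 31 + 5 = hour 36.
All tasks are finished once the last one completes. Finish times: Milling at 4, Mashing at 6, Lautering at 12, The boil at 19, Pitching at 30, Primary fermentation at 36, Conditioning at 16. The latest is hour 36.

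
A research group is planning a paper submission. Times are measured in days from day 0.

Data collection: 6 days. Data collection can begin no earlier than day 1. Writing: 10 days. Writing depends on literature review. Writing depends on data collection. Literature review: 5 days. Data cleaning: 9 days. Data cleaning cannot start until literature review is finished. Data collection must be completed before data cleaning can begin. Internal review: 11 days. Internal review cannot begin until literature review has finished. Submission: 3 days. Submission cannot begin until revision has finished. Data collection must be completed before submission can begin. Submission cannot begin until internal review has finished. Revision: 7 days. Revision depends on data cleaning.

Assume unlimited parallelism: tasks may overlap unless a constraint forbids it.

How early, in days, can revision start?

16

Data collection waits on its own release at day 1, so it starts at day 1 and finishes at 1 + 6 = day 7.
Nothing blocks literature review, so it runs from day 0 to day 5.
Data cleaning has to wait for literature review (finishes day 5); data collection (finishes day 7). The latest of these is day 7, so data cleaning runs day 7 to 7 + 9 = day 16.
Revision waits on data cleaning (finishes day 16), so the earliest it can start is day 16.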